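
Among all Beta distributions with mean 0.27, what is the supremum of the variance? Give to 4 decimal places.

For fixed mean μ the Beta variance is μ(1−μ)/(α+β+1), increasing as α+β decreases.
Its least upper bound (not attained) is μ(1−μ) = 0.27·0.73 = 0.1971.

0.1971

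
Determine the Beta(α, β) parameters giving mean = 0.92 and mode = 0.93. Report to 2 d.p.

α = 79.12, β = 6.88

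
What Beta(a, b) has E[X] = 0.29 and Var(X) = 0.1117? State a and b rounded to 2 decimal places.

Write ν = a+b; then a = μν and Var = μ(1−μ)/(ν+1).
ν = μ(1−μ)/Var − 1 = 0.2059/0.1117 − 1 = 0.8433.
a = 0.29·0.8433 = 0.24, b = 0.71·0.8433 = 0.60.

a = 0.24, b = 0.60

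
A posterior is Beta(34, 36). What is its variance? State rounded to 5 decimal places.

0.00352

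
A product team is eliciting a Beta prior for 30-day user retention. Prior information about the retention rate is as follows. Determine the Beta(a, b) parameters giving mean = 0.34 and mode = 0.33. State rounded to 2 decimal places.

Let s = a+b. Mean gives a = μs = 0.34s; mode gives (a−1)/(s−2) = 0.33.
Substituting: 0.34s − 1 = 0.33(s−2) = 0.33s − 0.66, so 0.01s = 0.34 and s = 34.0000.
Then a = 0.34×34.0000 = 11.56 and b = s−a = 22.44.

a = 11.56, b = 22.44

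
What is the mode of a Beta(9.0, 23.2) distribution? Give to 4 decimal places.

0.2649

With α,β > 1, mode = (α−1)/(α+β−2) = 8.0/30.2 = 0.2649.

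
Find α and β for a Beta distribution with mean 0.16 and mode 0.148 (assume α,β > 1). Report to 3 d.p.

α = 9.387, β = 49.280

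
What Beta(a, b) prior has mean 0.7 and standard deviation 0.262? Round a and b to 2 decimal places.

a = 1.44, b = 0.62

Variance = 0.262² = 0.068644. The moment-matching identity a+b = μ(1−μ)/Var − 1 gives
a+b = 0.21/0.068644 − 1 = 2.0593, so a = μ·2.0593 = 1.44 and b = (1−μ)·2.0593 = 0.62.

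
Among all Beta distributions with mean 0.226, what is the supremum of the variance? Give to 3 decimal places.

0.175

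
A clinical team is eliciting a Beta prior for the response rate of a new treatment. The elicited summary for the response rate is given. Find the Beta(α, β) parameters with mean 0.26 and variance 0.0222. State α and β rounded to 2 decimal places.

α = 1.99, β = 5.67

By moment matching, α+β = μ(1−μ)/σ² − 1 = (0.26·0.74)/0.0222 − 1 = 8.6667 − 1 = 7.6667.
Since α/(α+β) = μ, α = 0.26·7.6667 = 1.99 and β = 0.74·7.6667 = 5.67.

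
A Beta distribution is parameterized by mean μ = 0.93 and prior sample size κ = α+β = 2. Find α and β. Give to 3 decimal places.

α = 1.860, β = 0.140

Split κ in proportion μ : (1−μ): α = 0.93·2 = 1.860, β = 2 − 1.860 = 0.140.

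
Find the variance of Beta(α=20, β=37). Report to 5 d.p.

α+β = 57 and αβ = 740, so Var = αβ/[(α+β)²(α+β+1)] = 740/188442 = 0.00393.

0.00393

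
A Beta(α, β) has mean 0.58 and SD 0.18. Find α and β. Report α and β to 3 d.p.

First σ² = 0.0324. Setting α = μn, β = (1−μ)n with n = α+β,
μ(1−μ)/(n+1) = 0.0324 ⇒ n+1 = 0.2436/0.0324 = 7.5185 ⇒ n = 6.5185.
Hence α = 0.58×6.5185 = 3.781, β = 0.42×6.5185 = 2.738.

α = 3.781, β = 2.738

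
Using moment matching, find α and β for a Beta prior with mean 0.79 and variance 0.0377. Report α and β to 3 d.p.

α = 2.686, β = 0.714

By moment matching, α+β = μ(1−μ)/σ² − 1 = (0.79·0.21)/0.0377 − 1 = 4.4005 − 1 = 3.4005.
Since α/(α+β) = μ, α = 0.79·3.4005 = 2.686 and β = 0.21·3.4005 = 0.714.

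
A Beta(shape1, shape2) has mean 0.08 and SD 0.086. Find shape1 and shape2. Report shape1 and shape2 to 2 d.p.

shape1 = 0.72, shape2 = 8.24

First σ² = 0.007396. Setting shape1 = μn, shape2 = (1−μ)n with n = shape1+shape2,
μ(1−μ)/(n+1) = 0.007396 ⇒ n+1 = 0.0736/0.007396 = 9.9513 ⇒ n = 8.9513.
Hence shape1 = 0.08×8.9513 = 0.72, shape2 = 0.92×8.9513 = 8.24.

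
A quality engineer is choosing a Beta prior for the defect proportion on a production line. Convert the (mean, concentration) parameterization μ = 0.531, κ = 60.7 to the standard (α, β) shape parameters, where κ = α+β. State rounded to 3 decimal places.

α = 32.232, β = 28.468

α = μκ = 0.531×60.7 = 32.232 and β = (1−μ)κ = 0.469×60.7 = 28.468.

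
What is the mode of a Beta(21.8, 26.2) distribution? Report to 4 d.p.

The density x^(α−1)(1−x)^(β−1) is maximised at (α−1)/(α+β−2) = 20.8/46.0 = 0.4522.

0.4522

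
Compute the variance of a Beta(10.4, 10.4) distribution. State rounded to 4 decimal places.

0.0115

α+β = 20.8 and αβ = 108.16, so Var = αβ/[(α+β)²(α+β+1)] = 108.16/9431.552 = 0.0115.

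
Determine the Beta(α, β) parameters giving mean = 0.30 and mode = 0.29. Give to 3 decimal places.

With s = α+β: μ = α/s and mode = (α−1)/(s−2). Eliminating α = μs,
μs − 1 = m(s−2) ⇒ s(μ−m) = 1−2m ⇒ s = 0.42/0.01 = 42.0000.
So α = μs = 12.600, β = (1−μ)s = 29.400.

α = 12.600, β = 29.400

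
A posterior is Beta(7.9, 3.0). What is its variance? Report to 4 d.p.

0.0168

Var = αβ/[(α+β)²(α+β+1)] = (7.9×3.0)/(10.9²×11.9) = 23.70/1413.839 = 0.0168.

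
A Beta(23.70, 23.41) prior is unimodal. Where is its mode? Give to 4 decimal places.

0.5032

With α,β > 1, mode = (α−1)/(α+β−2) = 22.70/45.11 = 0.5032.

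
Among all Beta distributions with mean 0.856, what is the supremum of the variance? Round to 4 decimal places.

0.1233

Var = μ(1−μ)/(α+β+1), which approaches μ(1−μ) as α+β → 0.
So the supremum is μ(1−μ) = 0.856×0.144 = 0.1233.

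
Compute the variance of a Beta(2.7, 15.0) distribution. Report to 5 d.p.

0.00691

α+β = 17.7 and αβ = 40.50, so Var = αβ/[(α+β)²(α+β+1)] = 40.50/5858.523 = 0.00691.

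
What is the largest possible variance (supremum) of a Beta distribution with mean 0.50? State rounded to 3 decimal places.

0.250

For fixed mean μ the Beta variance is μ(1−μ)/(α+β+1), increasing as α+β decreases.
Its least upper bound (not attained) is μ(1−μ) = 0.50·0.50 = 0.250.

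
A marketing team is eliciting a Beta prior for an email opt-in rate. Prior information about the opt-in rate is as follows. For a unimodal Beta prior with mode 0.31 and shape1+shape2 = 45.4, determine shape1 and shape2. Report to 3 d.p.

shape1 = 14.454, shape2 = 30.946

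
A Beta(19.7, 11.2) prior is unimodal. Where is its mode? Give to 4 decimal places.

The density x^(α−1)(1−x)^(β−1) is maximised at (α−1)/(α+β−2) = 18.7/28.9 = 0.6471.

0.6471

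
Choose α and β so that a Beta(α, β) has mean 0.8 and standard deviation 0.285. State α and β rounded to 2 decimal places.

α = 0.78, β = 0.19

σ² = 0.285² = 0.081225.
With s = α+β, Var = μ(1−μ)/(s+1), so s+1 = (0.8×0.2)/0.081225 = 1.9698 and s = 0.9698.
α = μs = 0.78, β = (1−μ)s = 0.19.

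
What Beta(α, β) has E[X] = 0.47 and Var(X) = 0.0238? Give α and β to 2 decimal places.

α = 4.45, β = 5.02

Let s = α+β. The Beta variance is μ(1−μ)/(s+1).
So s+1 = μ(1−μ)/σ² = (0.47×0.53)/0.0238 = 0.2491/0.0238 = 10.4664, giving s = 9.4664.
Then α = μs = 0.47×9.4664 = 4.45 and β = (1−μ)s = 0.53×9.4664 = 5.02.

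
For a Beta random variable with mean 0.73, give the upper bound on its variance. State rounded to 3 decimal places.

For fixed mean μ the Beta variance is μ(1−μ)/(α+β+1), increasing as α+β decreases.
Its least upper bound (not attained) is μ(1−μ) = 0.73·0.27 = 0.197.

0.197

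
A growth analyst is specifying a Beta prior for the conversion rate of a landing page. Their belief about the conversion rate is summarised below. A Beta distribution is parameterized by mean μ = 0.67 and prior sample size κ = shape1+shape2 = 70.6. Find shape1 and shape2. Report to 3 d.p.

shape1 = 47.302, shape2 = 23.298

shape1 = μκ = 0.67×70.6 = 47.302 and shape2 = (1−μ)κ = 0.33×70.6 = 23.298.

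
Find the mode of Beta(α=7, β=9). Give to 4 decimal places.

With α,β > 1, mode = (α−1)/(α+β−2) = 6/14 = 0.4286.

0.4286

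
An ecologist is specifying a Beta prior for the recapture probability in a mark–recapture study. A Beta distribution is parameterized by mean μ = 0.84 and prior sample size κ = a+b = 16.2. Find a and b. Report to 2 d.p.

a = 13.61, b = 2.59

Split κ in proportion μ : (1−μ): a = 0.84·16.2 = 13.61, b = 16.2 − 13.61 = 2.59.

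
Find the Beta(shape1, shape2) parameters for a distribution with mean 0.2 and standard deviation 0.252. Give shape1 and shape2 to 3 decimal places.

Variance = 0.252² = 0.063504. The moment-matching identity shape1+shape2 = μ(1−μ)/Var − 1 gives
shape1+shape2 = 0.16/0.063504 − 1 = 1.5195, so shape1 = μ·1.5195 = 0.304 and shape2 = (1−μ)·1.5195 = 1.216.

shape1 = 0.304, shape2 = 1.216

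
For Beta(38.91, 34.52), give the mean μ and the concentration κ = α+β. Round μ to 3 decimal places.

μ = 0.530, κ = 73.43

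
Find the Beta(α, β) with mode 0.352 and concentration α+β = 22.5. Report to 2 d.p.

α = 8.22, β = 14.28

For α,β>1 the mode is (α−1)/(α+β−2), so α = mode·(κ−2)+1 = 0.352×20.5+1 = 8.22.
And β = (1−mode)·(κ−2)+1 = 0.648×20.5+1 = 14.28.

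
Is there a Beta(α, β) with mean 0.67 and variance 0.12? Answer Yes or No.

For any Beta, Var(X) < E[X]·(1−E[X]).
Here μ(1−μ) = 0.67×0.33 = 0.2211, and 0.12 < 0.2211.

Yes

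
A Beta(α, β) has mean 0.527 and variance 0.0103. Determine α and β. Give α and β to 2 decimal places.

α = 12.23, β = 10.97

By moment matching, α+β = μ(1−μ)/σ² − 1 = (0.527·0.473)/0.0103 − 1 = 24.2011 − 1 = 23.2011.
Since α/(α+β) = μ, α = 0.527·23.2011 = 12.23 and β = 0.473·23.2011 = 10.97.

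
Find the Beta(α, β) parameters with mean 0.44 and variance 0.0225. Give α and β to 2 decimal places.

α = 4.38, β = 5.57

Let s = α+β. The Beta variance is μ(1−μ)/(s+1).
So s+1 = μ(1−μ)/σ² = (0.44×0.56)/0.0225 = 0.2464/0.0225 = 10.9511, giving s = 9.9511.
Then α = μs = 0.44×9.9511 = 4.38 and β = (1−μ)s = 0.56×9.9511 = 5.57.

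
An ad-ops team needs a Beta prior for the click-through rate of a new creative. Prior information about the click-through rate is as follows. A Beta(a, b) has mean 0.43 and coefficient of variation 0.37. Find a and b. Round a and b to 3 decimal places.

Var = (CV·μ)² = (0.37×0.43)² = 0.025313.
a+b = μ(1−μ)/Var − 1 = 0.2451/0.025313 − 1 = 8.6828.
Thus a = 0.43·8.6828 = 3.734 and b = 0.57·8.6828 = 4.949.

a = 3.734, b = 4.949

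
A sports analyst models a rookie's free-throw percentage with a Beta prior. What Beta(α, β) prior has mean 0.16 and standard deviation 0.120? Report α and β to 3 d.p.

α = 1.333, β = 7.000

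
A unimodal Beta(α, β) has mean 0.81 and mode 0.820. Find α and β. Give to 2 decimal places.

α = 51.84, β = 12.16

With s = α+β: μ = α/s and mode = (α−1)/(s−2). Eliminating α = μs,
μs − 1 = m(s−2) ⇒ s(μ−m) = 1−2m ⇒ s = -0.640/-0.010 = 64.0000.
So α = μs = 51.84, β = (1−μ)s = 12.16.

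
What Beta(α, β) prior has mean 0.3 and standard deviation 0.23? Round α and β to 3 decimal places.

α = 0.891, β = 2.079

First σ² = 0.0529. Setting α = μn, β = (1−μ)n with n = α+β,
μ(1−μ)/(n+1) = 0.0529 ⇒ n+1 = 0.21/0.0529 = 3.9698 ⇒ n = 2.9698.
Hence α = 0.3×2.9698 = 0.891, β = 0.7×2.9698 = 2.079.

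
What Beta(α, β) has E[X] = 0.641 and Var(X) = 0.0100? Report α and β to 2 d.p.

α = 14.11, β = 7.90

Let s = α+β. The Beta variance is μ(1−μ)/(s+1).
So s+1 = μ(1−μ)/σ² = (0.641×0.359)/0.0100 = 0.230119/0.0100 = 23.0119, giving s = 22.0119.
Then α = μs = 0.641×22.0119 = 14.11 and β = (1−μ)s = 0.359×22.0119 = 7.90.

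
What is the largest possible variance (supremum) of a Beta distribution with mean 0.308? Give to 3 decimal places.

0.213

For fixed mean μ the Beta variance is μ(1−μ)/(α+β+1), increasing as α+β decreases.
Its least upper bound (not attained) is μ(1−μ) = 0.308·0.692 = 0.213.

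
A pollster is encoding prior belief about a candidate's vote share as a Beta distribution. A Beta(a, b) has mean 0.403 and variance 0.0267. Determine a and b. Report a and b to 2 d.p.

a = 3.23, b = 4.78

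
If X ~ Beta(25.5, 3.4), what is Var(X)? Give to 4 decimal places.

0.0035

α+β = 28.9 and αβ = 86.70, so Var = αβ/[(α+β)²(α+β+1)] = 86.70/24972.779 = 0.0035.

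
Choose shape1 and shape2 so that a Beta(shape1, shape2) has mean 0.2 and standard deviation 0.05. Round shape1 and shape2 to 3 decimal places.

shape1 = 12.600, shape2 = 50.400

Variance = 0.05² = 0.0025. The moment-matching identity shape1+shape2 = μ(1−μ)/Var − 1 gives
shape1+shape2 = 0.16/0.0025 − 1 = 63.0000, so shape1 = μ·63.0000 = 12.600 and shape2 = (1−μ)·63.0000 = 50.400.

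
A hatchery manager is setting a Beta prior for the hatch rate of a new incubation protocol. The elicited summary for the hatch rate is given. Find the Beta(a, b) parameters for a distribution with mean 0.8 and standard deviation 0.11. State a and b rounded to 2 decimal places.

Variance = 0.11² = 0.0121. The moment-matching identity a+b = μ(1−μ)/Var − 1 gives
a+b = 0.16/0.0121 − 1 = 12.2231, so a = μ·12.2231 = 9.78 and b = (1−μ)·12.2231 = 2.44.

a = 9.78, b = 2.44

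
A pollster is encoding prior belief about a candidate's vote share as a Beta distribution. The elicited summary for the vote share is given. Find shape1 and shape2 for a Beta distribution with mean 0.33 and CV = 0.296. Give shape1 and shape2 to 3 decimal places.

shape1 = 7.317, shape2 = 14.856

Var = (CV·μ)² = (0.296×0.33)² = 0.009541.
shape1+shape2 = μ(1−μ)/Var − 1 = 0.2211/0.009541 − 1 = 22.1727.
Thus shape1 = 0.33·22.1727 = 7.317 and shape2 = 0.67·22.1727 = 14.856.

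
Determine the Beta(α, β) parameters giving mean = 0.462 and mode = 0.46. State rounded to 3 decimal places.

With s = α+β: μ = α/s and mode = (α−1)/(s−2). Eliminating α = μs,
μs − 1 = m(s−2) ⇒ s(μ−m) = 1−2m ⇒ s = 0.08/0.002 = 40.0000.
So α = μs = 18.480, β = (1−μ)s = 21.520.

α = 18.480, β = 21.520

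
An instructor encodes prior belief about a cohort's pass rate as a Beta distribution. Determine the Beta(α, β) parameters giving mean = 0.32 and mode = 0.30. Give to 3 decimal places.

α = 6.400, β = 13.600

With s = α+β: μ = α/s and mode = (α−1)/(s−2). Eliminating α = μs,
μs − 1 = m(s−2) ⇒ s(μ−m) = 1−2m ⇒ s = 0.40/0.02 = 20.0000.
So α = μs = 6.400, β = (1−μ)s = 13.600.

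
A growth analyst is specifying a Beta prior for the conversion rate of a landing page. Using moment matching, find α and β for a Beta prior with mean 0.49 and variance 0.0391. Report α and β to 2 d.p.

α = 2.64, β = 2.75

Let s = α+β. The Beta variance is μ(1−μ)/(s+1).
So s+1 = μ(1−μ)/σ² = (0.49×0.51)/0.0391 = 0.2499/0.0391 = 6.3913, giving s = 5.3913.
Then α = μs = 0.49×5.3913 = 2.64 and β = (1−μ)s = 0.51×5.3913 = 2.75.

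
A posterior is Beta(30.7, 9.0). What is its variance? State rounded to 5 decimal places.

μ = 30.7/39.7 = 0.773300; Var = μ(1−μ)/(α+β+1) = 0.1753072/40.7 = 0.00431.

0.00431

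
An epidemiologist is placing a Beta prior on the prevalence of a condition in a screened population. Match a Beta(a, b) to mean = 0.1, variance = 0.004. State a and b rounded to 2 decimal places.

a = 2.15, b = 19.35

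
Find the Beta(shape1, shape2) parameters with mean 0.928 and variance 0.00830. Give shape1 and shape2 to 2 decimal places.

shape1 = 6.54, shape2 = 0.51

Write ν = shape1+shape2; then shape1 = μν and Var = μ(1−μ)/(ν+1).
ν = μ(1−μ)/Var − 1 = 0.066816/0.00830 − 1 = 7.0501.
shape1 = 0.928·7.0501 = 6.54, shape2 = 0.072·7.0501 = 0.51.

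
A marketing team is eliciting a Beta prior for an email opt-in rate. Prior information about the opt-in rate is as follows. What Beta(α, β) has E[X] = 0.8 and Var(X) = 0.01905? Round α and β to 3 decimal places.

α = 5.919, β = 1.480

Write ν = α+β; then α = μν and Var = μ(1−μ)/(ν+1).
ν = μ(1−μ)/Var − 1 = 0.16/0.01905 − 1 = 7.3990.
α = 0.8·7.3990 = 5.919, β = 0.2·7.3990 = 1.480.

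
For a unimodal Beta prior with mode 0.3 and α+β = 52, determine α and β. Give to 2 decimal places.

α = 16.00, β = 36.00

For α,β>1 the mode is (α−1)/(α+β−2), so α = mode·(κ−2)+1 = 0.3×50+1 = 16.00.
And β = (1−mode)·(κ−2)+1 = 0.7×50+1 = 36.00.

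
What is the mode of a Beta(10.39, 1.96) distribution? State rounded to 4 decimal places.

0.9072

The density x^(α−1)(1−x)^(β−1) is maximised at (α−1)/(α+β−2) = 9.39/10.35 = 0.9072.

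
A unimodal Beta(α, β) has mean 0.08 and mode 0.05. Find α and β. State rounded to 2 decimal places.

Let s = α+β. Mean gives α = μs = 0.08s; mode gives (α−1)/(s−2) = 0.05.
Substituting: 0.08s − 1 = 0.05(s−2) = 0.05s − 0.10, so 0.03s = 0.90 and s = 30.0000.
Then α = 0.08×30.0000 = 2.40 and β = s−α = 27.60.

α = 2.40, β = 27.60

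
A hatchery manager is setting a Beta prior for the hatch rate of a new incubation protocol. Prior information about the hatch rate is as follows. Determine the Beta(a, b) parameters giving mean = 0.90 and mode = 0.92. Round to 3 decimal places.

With s = a+b: μ = a/s and mode = (a−1)/(s−2). Eliminating a = μs,
μs − 1 = m(s−2) ⇒ s(μ−m) = 1−2m ⇒ s = -0.84/-0.02 = 42.0000.
So a = μs = 37.800, b = (1−μ)s = 4.200.

a = 37.800, b = 4.200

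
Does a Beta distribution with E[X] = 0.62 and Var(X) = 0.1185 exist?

For any Beta, Var(X) < E[X]·(1−E[X]).
Here μ(1−μ) = 0.62×0.38 = 0.2356, and 0.1185 < 0.2356.

Yes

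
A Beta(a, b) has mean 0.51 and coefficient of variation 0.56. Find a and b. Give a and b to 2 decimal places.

a = 1.05, b = 1.01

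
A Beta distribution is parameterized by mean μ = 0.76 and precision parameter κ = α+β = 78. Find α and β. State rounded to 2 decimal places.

α = μκ = 0.76×78 = 59.28 and β = (1−μ)κ = 0.24×78 = 18.72.

α = 59.28, β = 18.72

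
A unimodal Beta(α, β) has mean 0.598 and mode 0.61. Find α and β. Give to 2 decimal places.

Let s = α+β. Mean gives α = μs = 0.598s; mode gives (α−1)/(s−2) = 0.61.
Substituting: 0.598s − 1 = 0.61(s−2) = 0.61s − 1.22, so -0.012s = -0.22 and s = 18.3333.
Then α = 0.598×18.3333 = 10.96 and β = s−α = 7.37.

α = 10.96, β = 7.37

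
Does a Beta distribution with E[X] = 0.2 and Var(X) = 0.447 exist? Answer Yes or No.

A Beta with mean μ has variance μ(1−μ)/(α+β+1) < μ(1−μ).
Here μ(1−μ) = 0.2×0.8 = 0.16, and 0.447 ≥ 0.16.

No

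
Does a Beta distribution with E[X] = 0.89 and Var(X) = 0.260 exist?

No

A Beta with mean μ has variance μ(1−μ)/(α+β+1) < μ(1−μ).
Here μ(1−μ) = 0.89×0.11 = 0.0979, and 0.260 ≥ 0.0979.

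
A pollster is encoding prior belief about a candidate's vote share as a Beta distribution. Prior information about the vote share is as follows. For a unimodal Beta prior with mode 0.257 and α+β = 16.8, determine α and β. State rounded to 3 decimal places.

For α,β>1 the mode is (α−1)/(α+β−2), so α = mode·(κ−2)+1 = 0.257×14.8+1 = 4.804.
And β = (1−mode)·(κ−2)+1 = 0.743×14.8+1 = 11.996.

α = 4.804, β = 11.996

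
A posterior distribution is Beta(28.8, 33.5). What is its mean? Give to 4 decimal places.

The Beta mean is α/(α+β) = 28.8/(28.8+33.5) = 0.4623.

0.4623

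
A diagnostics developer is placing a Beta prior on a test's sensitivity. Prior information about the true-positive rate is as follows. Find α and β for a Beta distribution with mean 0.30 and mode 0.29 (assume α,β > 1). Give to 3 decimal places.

Let s = α+β. Mean gives α = μs = 0.30s; mode gives (α−1)/(s−2) = 0.29.
Substituting: 0.30s − 1 = 0.29(s−2) = 0.29s − 0.58, so 0.01s = 0.42 and s = 42.0000.
Then α = 0.30×42.0000 = 12.600 and β = s−α = 29.400.

α = 12.600, β = 29.400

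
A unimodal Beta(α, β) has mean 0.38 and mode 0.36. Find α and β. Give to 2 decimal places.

α = 5.32, β = 8.68

Let s = α+β. Mean gives α = μs = 0.38s; mode gives (α−1)/(s−2) = 0.36.
Substituting: 0.38s − 1 = 0.36(s−2) = 0.36s − 0.72, so 0.02s = 0.28 and s = 14.0000.
Then α = 0.38×14.0000 = 5.32 and β = s−α = 8.68.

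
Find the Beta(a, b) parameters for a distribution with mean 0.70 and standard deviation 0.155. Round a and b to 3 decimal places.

First σ² = 0.024025. Setting a = μn, b = (1−μ)n with n = a+b,
μ(1−μ)/(n+1) = 0.024025 ⇒ n+1 = 0.2100/0.024025 = 8.7409 ⇒ n = 7.7409.
Hence a = 0.70×7.7409 = 5.419, b = 0.30×7.7409 = 2.322.

a = 5.419, b = 2.322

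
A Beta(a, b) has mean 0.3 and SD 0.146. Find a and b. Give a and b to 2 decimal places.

a = 2.66, b = 6.20

First σ² = 0.021316. Setting a = μn, b = (1−μ)n with n = a+b,
μ(1−μ)/(n+1) = 0.021316 ⇒ n+1 = 0.21/0.021316 = 9.8518 ⇒ n = 8.8518.
Hence a = 0.3×8.8518 = 2.66, b = 0.7×8.8518 = 6.20.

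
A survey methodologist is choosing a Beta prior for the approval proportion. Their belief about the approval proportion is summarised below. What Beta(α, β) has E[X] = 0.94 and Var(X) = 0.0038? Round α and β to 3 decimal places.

α = 13.012, β = 0.831

Let s = α+β. The Beta variance is μ(1−μ)/(s+1).
So s+1 = μ(1−μ)/σ² = (0.94×0.06)/0.0038 = 0.0564/0.0038 = 14.8421, giving s = 13.8421.
Then α = μs = 0.94×13.8421 = 13.012 and β = (1−μ)s = 0.06×13.8421 = 0.831.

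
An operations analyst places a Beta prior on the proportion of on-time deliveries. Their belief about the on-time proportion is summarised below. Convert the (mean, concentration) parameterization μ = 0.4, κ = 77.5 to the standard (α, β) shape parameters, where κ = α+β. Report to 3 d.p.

α = 31.000, β = 46.500

α = μκ = 0.4×77.5 = 31.000 and β = (1−μ)κ = 0.6×77.5 = 46.500.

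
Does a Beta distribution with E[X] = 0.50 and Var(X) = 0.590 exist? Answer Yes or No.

No

The Beta variance bound is σ² < μ(1−μ).
Here μ(1−μ) = 0.50×0.50 = 0.2500, and 0.590 ≥ 0.2500.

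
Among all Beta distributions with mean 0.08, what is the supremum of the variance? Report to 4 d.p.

Var = μ(1−μ)/(α+β+1), which approaches μ(1−μ) as α+β → 0.
So the supremum is μ(1−μ) = 0.08×0.92 = 0.0736.

0.0736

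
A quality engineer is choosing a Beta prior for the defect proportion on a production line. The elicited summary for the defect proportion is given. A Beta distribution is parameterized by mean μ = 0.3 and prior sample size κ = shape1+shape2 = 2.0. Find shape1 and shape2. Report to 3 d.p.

shape1 = 0.600, shape2 = 1.400

Split κ in proportion μ : (1−μ): shape1 = 0.3·2.0 = 0.600, shape2 = 2.0 − 0.600 = 1.400.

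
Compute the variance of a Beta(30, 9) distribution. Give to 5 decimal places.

0.00444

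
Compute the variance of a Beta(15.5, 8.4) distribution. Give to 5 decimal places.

0.00915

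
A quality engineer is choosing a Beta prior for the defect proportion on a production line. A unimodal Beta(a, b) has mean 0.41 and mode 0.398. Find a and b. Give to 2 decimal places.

With s = a+b: μ = a/s and mode = (a−1)/(s−2). Eliminating a = μs,
μs − 1 = m(s−2) ⇒ s(μ−m) = 1−2m ⇒ s = 0.204/0.012 = 17.0000.
So a = μs = 6.97, b = (1−μ)s = 10.03.

a = 6.97, b = 10.03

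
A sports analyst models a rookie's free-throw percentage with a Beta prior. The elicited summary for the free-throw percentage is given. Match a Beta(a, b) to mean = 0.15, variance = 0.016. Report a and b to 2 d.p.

a = 1.05, b = 5.92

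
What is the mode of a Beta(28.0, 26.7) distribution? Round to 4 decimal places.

0.5123

The density x^(α−1)(1−x)^(β−1) is maximised at (α−1)/(α+β−2) = 27.0/52.7 = 0.5123.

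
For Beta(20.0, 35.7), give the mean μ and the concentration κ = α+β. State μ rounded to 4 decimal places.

μ = 0.3591, κ = 55.7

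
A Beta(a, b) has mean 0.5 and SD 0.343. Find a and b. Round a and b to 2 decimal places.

a = 0.56, b = 0.56

Variance = 0.343² = 0.117649. The moment-matching identity a+b = μ(1−μ)/Var − 1 gives
a+b = 0.25/0.117649 − 1 = 1.1250, so a = μ·1.1250 = 0.56 and b = (1−μ)·1.1250 = 0.56.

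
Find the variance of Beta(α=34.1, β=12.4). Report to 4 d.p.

μ = 34.1/46.5 = 0.733333; Var = μ(1−μ)/(α+β+1) = 0.1955556/47.5 = 0.0041.

0.0041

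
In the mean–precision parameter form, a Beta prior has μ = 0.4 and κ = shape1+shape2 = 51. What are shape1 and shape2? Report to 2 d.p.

shape1 = 20.40, shape2 = 30.60

shape1 = μκ = 0.4×51 = 20.40 and shape2 = (1−μ)κ = 0.6×51 = 30.60.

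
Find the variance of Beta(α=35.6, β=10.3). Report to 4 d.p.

0.0037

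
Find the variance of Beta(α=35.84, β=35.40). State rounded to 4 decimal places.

0.0035

μ = 35.84/71.24 = 0.503088; Var = μ(1−μ)/(α+β+1) = 0.2499905/72.24 = 0.0035.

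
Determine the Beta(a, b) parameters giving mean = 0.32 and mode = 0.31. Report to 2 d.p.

a = 12.16, b = 25.84

With s = a+b: μ = a/s and mode = (a−1)/(s−2). Eliminating a = μs,
μs − 1 = m(s−2) ⇒ s(μ−m) = 1−2m ⇒ s = 0.38/0.01 = 38.0000.
So a = μs = 12.16, b = (1−μ)s = 25.84.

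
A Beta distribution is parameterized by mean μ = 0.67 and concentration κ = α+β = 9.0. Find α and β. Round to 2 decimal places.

α = 6.03, β = 2.97

Split κ in proportion μ : (1−μ): α = 0.67·9.0 = 6.03, β = 9.0 − 6.03 = 2.97.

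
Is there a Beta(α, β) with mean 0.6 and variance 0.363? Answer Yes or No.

A Beta with mean μ has variance μ(1−μ)/(α+β+1) < μ(1−μ).
Here μ(1−μ) = 0.6×0.4 = 0.24, and 0.363 ≥ 0.24.

No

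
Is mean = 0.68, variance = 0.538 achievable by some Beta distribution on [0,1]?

A Beta with mean μ has variance μ(1−μ)/(α+β+1) < μ(1−μ).
Here μ(1−μ) = 0.68×0.32 = 0.2176, and 0.538 ≥ 0.2176.

No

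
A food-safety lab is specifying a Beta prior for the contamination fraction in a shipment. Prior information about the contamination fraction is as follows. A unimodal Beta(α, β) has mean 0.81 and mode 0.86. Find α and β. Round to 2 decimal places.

Let s = α+β. Mean gives α = μs = 0.81s; mode gives (α−1)/(s−2) = 0.86.
Substituting: 0.81s − 1 = 0.86(s−2) = 0.86s − 1.72, so -0.05s = -0.72 and s = 14.4000.
Then α = 0.81×14.4000 = 11.66 and β = s−α = 2.74.

α = 11.66, β = 2.74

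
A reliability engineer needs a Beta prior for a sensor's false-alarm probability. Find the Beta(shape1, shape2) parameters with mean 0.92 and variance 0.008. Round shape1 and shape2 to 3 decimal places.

Write ν = shape1+shape2; then shape1 = μν and Var = μ(1−μ)/(ν+1).
ν = μ(1−μ)/Var − 1 = 0.0736/0.008 − 1 = 8.2000.
shape1 = 0.92·8.2000 = 7.544, shape2 = 0.08·8.2000 = 0.656.

shape1 = 7.544, shape2 = 0.656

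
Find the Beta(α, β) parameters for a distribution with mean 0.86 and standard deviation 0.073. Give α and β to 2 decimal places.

α = 18.57, β = 3.02

First σ² = 0.005329. Setting α = μn, β = (1−μ)n with n = α+β,
μ(1−μ)/(n+1) = 0.005329 ⇒ n+1 = 0.1204/0.005329 = 22.5934 ⇒ n = 21.5934.
Hence α = 0.86×21.5934 = 18.57, β = 0.14×21.5934 = 3.02.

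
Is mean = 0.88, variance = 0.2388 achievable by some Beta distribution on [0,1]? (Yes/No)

No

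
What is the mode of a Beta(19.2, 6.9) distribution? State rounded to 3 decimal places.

With α,β > 1, mode = (α−1)/(α+β−2) = 18.2/24.1 = 0.755.

0.755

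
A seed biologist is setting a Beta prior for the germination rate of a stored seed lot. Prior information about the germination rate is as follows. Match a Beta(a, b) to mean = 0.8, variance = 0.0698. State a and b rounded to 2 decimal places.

a = 1.03, b = 0.26

Write ν = a+b; then a = μν and Var = μ(1−μ)/(ν+1).
ν = μ(1−μ)/Var − 1 = 0.16/0.0698 − 1 = 1.2923.
a = 0.8·1.2923 = 1.03, b = 0.2·1.2923 = 0.26.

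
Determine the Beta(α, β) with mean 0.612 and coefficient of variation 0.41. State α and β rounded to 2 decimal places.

Var = (CV·μ)² = (0.41×0.612)² = 0.062961.
α+β = μ(1−μ)/Var − 1 = 0.237456/0.062961 − 1 = 2.7715.
Thus α = 0.612·2.7715 = 1.70 and β = 0.388·2.7715 = 1.08.

α = 1.70, β = 1.08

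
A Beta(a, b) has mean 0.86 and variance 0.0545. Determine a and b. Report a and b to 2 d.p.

a = 1.04, b = 0.17

Write ν = a+b; then a = μν and Var = μ(1−μ)/(ν+1).
ν = μ(1−μ)/Var − 1 = 0.1204/0.0545 − 1 = 1.2092.
a = 0.86·1.2092 = 1.04, b = 0.14·1.2092 = 0.17.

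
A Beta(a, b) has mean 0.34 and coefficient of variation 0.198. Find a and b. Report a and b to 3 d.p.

σ = CV·μ = 0.198×0.34 = 0.06732, so σ² = 0.004532.
s+1 = μ(1−μ)/σ² = 0.2244/0.004532 = 49.5148, so s = a+b = 48.5148.
a = μs = 16.495, b = (1−μ)s = 32.020.

a = 16.495, b = 32.020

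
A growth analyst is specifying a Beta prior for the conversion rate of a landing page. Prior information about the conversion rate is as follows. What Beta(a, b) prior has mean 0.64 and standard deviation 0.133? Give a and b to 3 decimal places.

First σ² = 0.017689. Setting a = μn, b = (1−μ)n with n = a+b,
μ(1−μ)/(n+1) = 0.017689 ⇒ n+1 = 0.2304/0.017689 = 13.0250 ⇒ n = 12.0250.
Hence a = 0.64×12.0250 = 7.696, b = 0.36×12.0250 = 4.329.

a = 7.696, b = 4.329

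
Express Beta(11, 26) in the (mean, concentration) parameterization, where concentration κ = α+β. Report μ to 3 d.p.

κ = α+β = 11+26 = 37; μ = α/κ = 11/37 = 0.297.

μ = 0.297, κ = 37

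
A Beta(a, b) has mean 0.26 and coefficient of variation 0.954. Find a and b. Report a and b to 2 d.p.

a = 0.55, b = 1.57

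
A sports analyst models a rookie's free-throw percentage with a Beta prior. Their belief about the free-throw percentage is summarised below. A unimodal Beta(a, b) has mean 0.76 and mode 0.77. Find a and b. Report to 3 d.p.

a = 41.040, b = 12.960

With s = a+b: μ = a/s and mode = (a−1)/(s−2). Eliminating a = μs,
μs − 1 = m(s−2) ⇒ s(μ−m) = 1−2m ⇒ s = -0.54/-0.01 = 54.0000.
So a = μs = 41.040, b = (1−μ)s = 12.960.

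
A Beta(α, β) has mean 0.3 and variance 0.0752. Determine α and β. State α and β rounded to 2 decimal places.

α = 0.54, β = 1.25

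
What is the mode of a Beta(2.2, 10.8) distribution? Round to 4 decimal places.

With α,β > 1, mode = (α−1)/(α+β−2) = 1.2/11.0 = 0.1091.

0.1091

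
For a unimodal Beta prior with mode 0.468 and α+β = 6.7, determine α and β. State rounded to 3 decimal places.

Mode = (α−1)/(κ−2) with κ = α+β, so α−1 = 0.468·4.7 = 2.200.
α = 3.200; β = κ − α = 3.500.

α = 3.200, β = 3.500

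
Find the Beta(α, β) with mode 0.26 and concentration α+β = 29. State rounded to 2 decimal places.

α = 8.02, β = 20.98

For α,β>1 the mode is (α−1)/(α+β−2), so α = mode·(κ−2)+1 = 0.26×27+1 = 8.02.
And β = (1−mode)·(κ−2)+1 = 0.74×27+1 = 20.98.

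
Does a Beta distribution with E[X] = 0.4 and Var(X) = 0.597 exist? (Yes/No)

A Beta with mean μ has variance μ(1−μ)/(α+β+1) < μ(1−μ).
Here μ(1−μ) = 0.4×0.6 = 0.24, and 0.597 ≥ 0.24.

No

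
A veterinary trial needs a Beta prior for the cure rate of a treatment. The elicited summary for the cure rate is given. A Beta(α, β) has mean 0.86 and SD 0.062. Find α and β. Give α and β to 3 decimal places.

First σ² = 0.003844. Setting α = μn, β = (1−μ)n with n = α+β,
μ(1−μ)/(n+1) = 0.003844 ⇒ n+1 = 0.1204/0.003844 = 31.3215 ⇒ n = 30.3215.
Hence α = 0.86×30.3215 = 26.077, β = 0.14×30.3215 = 4.245.

α = 26.077, β = 4.245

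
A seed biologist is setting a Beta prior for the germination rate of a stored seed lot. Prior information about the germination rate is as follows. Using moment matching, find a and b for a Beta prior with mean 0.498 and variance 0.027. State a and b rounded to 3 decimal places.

a = 4.113, b = 4.146

Write ν = a+b; then a = μν and Var = μ(1−μ)/(ν+1).
ν = μ(1−μ)/Var − 1 = 0.249996/0.027 − 1 = 8.2591.
a = 0.498·8.2591 = 4.113, b = 0.502·8.2591 = 4.146.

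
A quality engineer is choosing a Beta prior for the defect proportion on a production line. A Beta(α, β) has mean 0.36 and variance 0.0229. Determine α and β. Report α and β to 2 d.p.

α = 3.26, β = 5.80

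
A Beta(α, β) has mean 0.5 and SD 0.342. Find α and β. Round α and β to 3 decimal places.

α = 0.569, β = 0.569

σ² = 0.342² = 0.116964.
With s = α+β, Var = μ(1−μ)/(s+1), so s+1 = (0.5×0.5)/0.116964 = 2.1374 and s = 1.1374.
α = μs = 0.569, β = (1−μ)s = 0.569.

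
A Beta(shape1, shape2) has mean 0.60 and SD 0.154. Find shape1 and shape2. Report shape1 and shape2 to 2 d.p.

shape1 = 5.47, shape2 = 3.65

First σ² = 0.023716. Setting shape1 = μn, shape2 = (1−μ)n with n = shape1+shape2,
μ(1−μ)/(n+1) = 0.023716 ⇒ n+1 = 0.2400/0.023716 = 10.1198 ⇒ n = 9.1198.
Hence shape1 = 0.60×9.1198 = 5.47, shape2 = 0.40×9.1198 = 3.65.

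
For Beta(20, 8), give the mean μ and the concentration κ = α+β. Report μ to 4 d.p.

κ = α+β = 20+8 = 28; μ = α/κ = 20/28 = 0.7143.

μ = 0.7143, κ = 28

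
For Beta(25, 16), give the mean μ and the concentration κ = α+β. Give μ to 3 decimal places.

μ = 0.610, κ = 41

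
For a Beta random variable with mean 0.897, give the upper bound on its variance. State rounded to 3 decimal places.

Var = μ(1−μ)/(α+β+1), which approaches μ(1−μ) as α+β → 0.
So the supremum is μ(1−μ) = 0.897×0.103 = 0.092.

0.092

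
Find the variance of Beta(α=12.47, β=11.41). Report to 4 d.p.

μ = 12.47/23.88 = 0.522194; Var = μ(1−μ)/(α+β+1) = 0.2495074/24.88 = 0.0100.

0.0100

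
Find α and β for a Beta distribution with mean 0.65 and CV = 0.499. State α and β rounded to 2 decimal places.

α = 0.76, β = 0.41

σ = CV·μ = 0.499×0.65 = 0.32435, so σ² = 0.105203.
s+1 = μ(1−μ)/σ² = 0.2275/0.105203 = 2.1625, so s = α+β = 1.1625.
α = μs = 0.76, β = (1−μ)s = 0.41.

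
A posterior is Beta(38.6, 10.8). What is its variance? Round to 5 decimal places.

Var = αβ/[(α+β)²(α+β+1)] = (38.6×10.8)/(49.4²×50.4) = 416.88/122994.144 = 0.00339.

0.00339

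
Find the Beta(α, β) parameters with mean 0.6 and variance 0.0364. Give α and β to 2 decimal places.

By moment matching, α+β = μ(1−μ)/σ² − 1 = (0.6·0.4)/0.0364 − 1 = 6.5934 − 1 = 5.5934.
Since α/(α+β) = μ, α = 0.6·5.5934 = 3.36 and β = 0.4·5.5934 = 2.24.

α = 3.36, β = 2.24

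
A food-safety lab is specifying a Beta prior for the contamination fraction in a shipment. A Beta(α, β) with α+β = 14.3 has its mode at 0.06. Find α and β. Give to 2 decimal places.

Since the density peak of Beta(α,β) is at (α−1)/(α+β−2),
α = 1 + 0.06(14.3−2) = 1.74 and β = 14.3 − 1.74 = 12.56.

α = 1.74, β = 12.56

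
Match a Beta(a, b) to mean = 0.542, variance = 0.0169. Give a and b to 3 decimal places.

a = 7.419, b = 6.269

By moment matching, a+b = μ(1−μ)/σ² − 1 = (0.542·0.458)/0.0169 − 1 = 14.6885 − 1 = 13.6885.
Since a/(a+b) = μ, a = 0.542·13.6885 = 7.419 and b = 0.458·13.6885 = 6.269.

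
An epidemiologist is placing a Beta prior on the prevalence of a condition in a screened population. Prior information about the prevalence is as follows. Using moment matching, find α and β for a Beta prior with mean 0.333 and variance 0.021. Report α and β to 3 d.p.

α = 3.189, β = 6.388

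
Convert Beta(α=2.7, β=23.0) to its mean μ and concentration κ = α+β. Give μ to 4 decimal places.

κ = α+β = 2.7+23.0 = 25.7; μ = α/κ = 2.7/25.7 = 0.1051.

μ = 0.1051, κ = 25.7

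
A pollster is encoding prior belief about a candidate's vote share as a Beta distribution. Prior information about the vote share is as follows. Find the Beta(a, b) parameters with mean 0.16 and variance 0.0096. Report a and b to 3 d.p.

a = 2.080, b = 10.920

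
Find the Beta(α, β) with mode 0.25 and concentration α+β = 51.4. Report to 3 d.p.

α = 13.350, β = 38.050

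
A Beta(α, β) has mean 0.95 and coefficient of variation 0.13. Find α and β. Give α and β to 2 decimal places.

σ = CV·μ = 0.13×0.95 = 0.12350, so σ² = 0.015252.
s+1 = μ(1−μ)/σ² = 0.0475/0.015252 = 3.1143, so s = α+β = 2.1143.
α = μs = 2.01, β = (1−μ)s = 0.11.

α = 2.01, β = 0.11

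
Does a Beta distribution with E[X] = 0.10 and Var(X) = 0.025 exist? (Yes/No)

Yes

The Beta variance bound is σ² < μ(1−μ).
Here μ(1−μ) = 0.10×0.90 = 0.0900, and 0.025 < 0.0900.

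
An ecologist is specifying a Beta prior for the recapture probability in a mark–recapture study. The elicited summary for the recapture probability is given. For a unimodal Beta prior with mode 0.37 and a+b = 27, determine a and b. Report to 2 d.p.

a = 10.25, b = 16.75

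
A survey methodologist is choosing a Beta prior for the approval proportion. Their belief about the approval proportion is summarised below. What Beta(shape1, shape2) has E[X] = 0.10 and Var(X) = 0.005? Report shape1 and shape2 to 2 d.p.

By moment matching, shape1+shape2 = μ(1−μ)/σ² − 1 = (0.10·0.90)/0.005 − 1 = 18.0000 − 1 = 17.0000.
Since shape1/(shape1+shape2) = μ, shape1 = 0.10·17.0000 = 1.70 and shape2 = 0.90·17.0000 = 15.30.

shape1 = 1.70, shape2 = 15.30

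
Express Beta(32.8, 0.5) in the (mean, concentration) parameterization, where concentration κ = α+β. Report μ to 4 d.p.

κ = α+β = 32.8+0.5 = 33.3; μ = α/κ = 32.8/33.3 = 0.9850.

μ = 0.9850, κ = 33.3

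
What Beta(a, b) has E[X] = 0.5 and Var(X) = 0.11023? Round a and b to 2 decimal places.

Write ν = a+b; then a = μν and Var = μ(1−μ)/(ν+1).
ν = μ(1−μ)/Var − 1 = 0.25/0.11023 − 1 = 1.2680.
a = 0.5·1.2680 = 0.63, b = 0.5·1.2680 = 0.63.

a = 0.63, b = 0.63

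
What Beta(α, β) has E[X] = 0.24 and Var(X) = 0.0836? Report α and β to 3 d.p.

α = 0.284, β = 0.898

Let s = α+β. The Beta variance is μ(1−μ)/(s+1).
So s+1 = μ(1−μ)/σ² = (0.24×0.76)/0.0836 = 0.1824/0.0836 = 2.1818, giving s = 1.1818.
Then α = μs = 0.24×1.1818 = 0.284 and β = (1−μ)s = 0.76×1.1818 = 0.898.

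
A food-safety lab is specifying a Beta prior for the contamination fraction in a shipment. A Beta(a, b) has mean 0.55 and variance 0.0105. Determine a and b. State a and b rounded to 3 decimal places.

a = 12.414, b = 10.157

Write ν = a+b; then a = μν and Var = μ(1−μ)/(ν+1).
ν = μ(1−μ)/Var − 1 = 0.2475/0.0105 − 1 = 22.5714.
a = 0.55·22.5714 = 12.414, b = 0.45·22.5714 = 10.157.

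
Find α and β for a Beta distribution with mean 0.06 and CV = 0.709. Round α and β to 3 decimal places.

σ = CV·μ = 0.709×0.06 = 0.04254, so σ² = 0.001810.
s+1 = μ(1−μ)/σ² = 0.0564/0.001810 = 31.1662, so s = α+β = 30.1662.
α = μs = 1.810, β = (1−μ)s = 28.356.

α = 1.810, β = 28.356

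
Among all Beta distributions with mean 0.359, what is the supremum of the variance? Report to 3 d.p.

0.230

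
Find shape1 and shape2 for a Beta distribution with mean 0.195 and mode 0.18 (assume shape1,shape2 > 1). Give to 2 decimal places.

With s = shape1+shape2: μ = shape1/s and mode = (shape1−1)/(s−2). Eliminating shape1 = μs,
μs − 1 = m(s−2) ⇒ s(μ−m) = 1−2m ⇒ s = 0.64/0.015 = 42.6667.
So shape1 = μs = 8.32, shape2 = (1−μ)s = 34.35.

shape1 = 8.32, shape2 = 34.35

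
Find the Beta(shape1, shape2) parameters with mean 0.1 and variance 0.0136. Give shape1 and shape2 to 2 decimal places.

Let s = shape1+shape2. The Beta variance is μ(1−μ)/(s+1).
So s+1 = μ(1−μ)/σ² = (0.1×0.9)/0.0136 = 0.09/0.0136 = 6.6176, giving s = 5.6176.
Then shape1 = μs = 0.1×5.6176 = 0.56 and shape2 = (1−μ)s = 0.9×5.6176 = 5.06.

shape1 = 0.56, shape2 = 5.06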